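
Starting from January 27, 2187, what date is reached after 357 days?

January 19, 2188

Jan has 31 days: +5 → Feb 1, 2187 (352 left).
Feb has 28 days: +28 → Mar 1, 2187 (324 left).
Mar has 31 days: +31 → Apr 1, 2187 (293 left).
Apr has 30 days: +30 → May 1, 2187 (263 left).
May has 31 days: +31 → Jun 1, 2187 (232 left).
Jun has 30 days: +30 → Jul 1, 2187 (202 left).
Jul has 31 days: +31 → Aug 1, 2187 (171 left).
Aug has 31 days: +31 → Sep 1, 2187 (140 left).
Sep has 30 days: +30 → Oct 1, 2187 (110 left).
Oct has 31 days: +31 → Nov 1, 2187 (79 left).
Nov has 30 days: +30 → Dec 1, 2187 (49 left).
Dec has 31 days: +31 → Jan 1, 2188 (18 left).
+18 → Jan 19, 2188.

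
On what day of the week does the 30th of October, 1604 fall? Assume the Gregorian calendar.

Saturday

Doomsday rule: the anchor day for the 1600s is Tuesday. For year 04: 4÷12 = 0 r 4, and 4÷4 = 1, so 0+4+1 = 5.
Tuesday + 5 ≡ Sunday — that's 1604's doomsday.
In October the doomsday date is Oct 10.
Oct 30 is 20 days after Oct 10; 20 mod 7 = 6, so Sunday + 6 = Saturday.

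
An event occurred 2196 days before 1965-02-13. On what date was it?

February 9, 1959

−366 (one year; includes Feb 29, 1964) → Feb 13, 1964 (1830 left).
−365 (one year) → Feb 13, 1963 (1465 left).
−365 (one year) → Feb 13, 1962 (1100 left).
−365 (one year) → Feb 13, 1961 (735 left).
−366 (one year; includes Feb 29, 1960) → Feb 13, 1960 (369 left).
−13 → Jan 31, 1960 (end of Jan, 31 days; 356 left).
−31 → Dec 31, 1959 (end of Dec, 31 days; 325 left).
−31 → Nov 30, 1959 (end of Nov, 30 days; 294 left).
−30 → Oct 31, 1959 (end of Oct, 31 days; 264 left).
−31 → Sep 30, 1959 (end of Sep, 30 days; 233 left).
−30 → Aug 31, 1959 (end of Aug, 31 days; 203 left).
−31 → Jul 31, 1959 (end of Jul, 31 days; 172 left).
−31 → Jun 30, 1959 (end of Jun, 30 days; 141 left).
−30 → May 31, 1959 (end of May, 31 days; 111 left).
−31 → Apr 30, 1959 (end of Apr, 30 days; 80 left).
−30 → Mar 31, 1959 (end of Mar, 31 days; 50 left).
−31 → Feb 28, 1959 (end of Feb, 28 days; 19 left).
−19 → Feb 9, 1959.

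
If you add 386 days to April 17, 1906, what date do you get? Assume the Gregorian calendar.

May 8, 1907

Apr has 30 days: +14 → May 1, 1906 (372 left).
May has 31 days: +31 → Jun 1, 1906 (341 left).
Jun has 30 days: +30 → Jul 1, 1906 (311 left).
Jul has 31 days: +31 → Aug 1, 1906 (280 left).
Aug has 31 days: +31 → Sep 1, 1906 (249 left).
Sep has 30 days: +30 → Oct 1, 1906 (219 left).
Oct has 31 days: +31 → Nov 1, 1906 (188 left).
Nov has 30 days: +30 → Dec 1, 1906 (158 left).
Dec has 31 days: +31 → Jan 1, 1907 (127 left).
Jan has 31 days: +31 → Feb 1, 1907 (96 left).
Feb has 28 days: +28 → Mar 1, 1907 (68 left).
Mar has 31 days: +31 → Apr 1, 1907 (37 left).
Apr has 30 days: +30 → May 1, 1907 (7 left).
+7 → May 8, 1907.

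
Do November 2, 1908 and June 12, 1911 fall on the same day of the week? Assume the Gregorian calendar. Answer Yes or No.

From Nov 2, 1908 to Jun 12, 1911 is 952 days.
952 mod 7 = 0, so they are the same weekday.
(Nov 2, 1908 is a Monday; Jun 12, 1911 is a Monday.)

Yes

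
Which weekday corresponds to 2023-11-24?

Doomsday rule: the anchor day for the 2000s is Tuesday. For year 23: 23÷12 = 1 r 11, and 11÷4 = 2, so 1+11+2 = 14.
Tuesday + 14 ≡ Tuesday — that's 2023's doomsday.
In November the doomsday date is Nov 7.
Nov 24 is 17 days after Nov 7; 17 mod 7 = 3, so Tuesday + 3 = Friday.

Friday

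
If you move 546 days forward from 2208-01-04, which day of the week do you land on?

Jan 4, 2208 is a Monday.
546 mod 7 = 0, so 546 days after a Monday is Monday + 0 = Monday.

Monday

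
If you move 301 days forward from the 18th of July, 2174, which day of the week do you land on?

Monday

First find the weekday of Jul 18, 2174. Doomsday rule: the anchor day for the 2100s is Sunday. For year 74: 74÷12 = 6 r 2, and 2÷4 = 0, so 6+2+0 = 8.
Sunday + 8 ≡ Monday — that's 2174's doomsday.
In July the doomsday date is Jul 11.
Jul 18 is 7 days after Jul 11; 7 mod 7 = 0, so Monday + 0 = Monday.
301 mod 7 = 0, so 301 days after a Monday is Monday + 0 = Monday.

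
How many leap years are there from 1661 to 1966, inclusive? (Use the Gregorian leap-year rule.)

Multiples of 4 in [1661,1966]: 76.
Of those, multiples of 100: 3 (not leap unless ÷400).
Multiples of 400: 0.
Leap years = 76 − 3 + 0 = 73.

73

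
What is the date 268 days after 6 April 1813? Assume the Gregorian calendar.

December 30, 1813

Apr has 30 days: +25 → May 1, 1813 (243 left).
May has 31 days: +31 → Jun 1, 1813 (212 left).
Jun has 30 days: +30 → Jul 1, 1813 (182 left).
Jul has 31 days: +31 → Aug 1, 1813 (151 left).
Aug has 31 days: +31 → Sep 1, 1813 (120 left).
Sep has 30 days: +30 → Oct 1, 1813 (90 left).
Oct has 31 days: +31 → Nov 1, 1813 (59 left).
Nov has 30 days: +30 → Dec 1, 1813 (29 left).
+29 → Dec 30, 1813.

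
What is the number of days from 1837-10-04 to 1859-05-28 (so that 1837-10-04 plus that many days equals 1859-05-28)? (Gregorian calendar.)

7906

Oct 4, 1837 → Oct 4, 1838: 365 days.
Oct 4, 1838 → Oct 4, 1839: 365 days.
Oct 4, 1839 → Oct 4, 1840: 366 days (Feb 29, 1840 is in that span).
Oct 4, 1840 → Oct 4, 1841: 365 days.
Oct 4, 1841 → Oct 4, 1842: 365 days.
Oct 4, 1842 → Oct 4, 1843: 365 days.
Oct 4, 1843 → Oct 4, 1844: 366 days (Feb 29, 1844 is in that span).
Oct 4, 1844 → Oct 4, 1845: 365 days.
Oct 4, 1845 → Oct 4, 1846: 365 days.
Oct 4, 1846 → Oct 4, 1847: 365 days.
Oct 4, 1847 → Oct 4, 1848: 366 days (Feb 29, 1848 is in that span).
Oct 4, 1848 → Oct 4, 1849: 365 days.
Oct 4, 1849 → Oct 4, 1850: 365 days.
Oct 4, 1850 → Oct 4, 1851: 365 days.
Oct 4, 1851 → Oct 4, 1852: 366 days (Feb 29, 1852 is in that span).
Oct 4, 1852 → Oct 4, 1853: 365 days.
Oct 4, 1853 → Oct 4, 1854: 365 days.
Oct 4, 1854 → Oct 4, 1855: 365 days.
Oct 4, 1855 → Oct 4, 1856: 366 days (Feb 29, 1856 is in that span).
Oct 4, 1856 → Oct 4, 1857: 365 days.
Oct 4, 1857 → Oct 4, 1858: 365 days.
Oct 4, 1858 → Nov 4, 1858: 31 days (October has 31).
Nov 4, 1858 → Dec 4, 1858: 30 days (November has 30).
Dec 4, 1858 → Jan 4, 1859: 31 days (December has 31).
Jan 4, 1859 → Feb 4, 1859: 31 days (January has 31).
Feb 4, 1859 → Mar 4, 1859: 28 days (February has 28).
Mar 4, 1859 → Apr 4, 1859: 31 days (March has 31).
Apr 4, 1859 → May 4, 1859: 30 days (April has 30).
May 4, 1859 → May 28, 1859: 24 days.
Total: 7906 days.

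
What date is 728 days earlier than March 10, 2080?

March 13, 2078

−366 (one year; includes Feb 29, 2080) → Mar 10, 2079 (362 left).
−10 → Feb 28, 2079 (end of Feb, 28 days; 352 left).
−28 → Jan 31, 2079 (end of Jan, 31 days; 324 left).
−31 → Dec 31, 2078 (end of Dec, 31 days; 293 left).
−31 → Nov 30, 2078 (end of Nov, 30 days; 262 left).
−30 → Oct 31, 2078 (end of Oct, 31 days; 232 left).
−31 → Sep 30, 2078 (end of Sep, 30 days; 201 left).
−30 → Aug 31, 2078 (end of Aug, 31 days; 171 left).
−31 → Jul 31, 2078 (end of Jul, 31 days; 140 left).
−31 → Jun 30, 2078 (end of Jun, 30 days; 109 left).
−30 → May 31, 2078 (end of May, 31 days; 79 left).
−31 → Apr 30, 2078 (end of Apr, 30 days; 48 left).
−30 → Mar 31, 2078 (end of Mar, 31 days; 18 left).
−18 → Mar 13, 2078.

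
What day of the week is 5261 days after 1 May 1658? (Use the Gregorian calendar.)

Sunday

May 1, 1658 is a Wednesday.
5261 mod 7 = 4, so 5261 days after a Wednesday is Wednesday + 4 = Sunday.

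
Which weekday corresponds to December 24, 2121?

Doomsday rule: the anchor day for the 2100s is Sunday. For year 21: 21÷12 = 1 r 9, and 9÷4 = 2, so 1+9+2 = 12.
Sunday + 12 ≡ Friday — that's 2121's doomsday.
In December the doomsday date is Dec 12.
Dec 24 is 12 days after Dec 12; 12 mod 7 = 5, so Friday + 5 = Wednesday.

Wednesday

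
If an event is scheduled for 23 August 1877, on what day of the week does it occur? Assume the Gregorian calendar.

Doomsday rule: the anchor day for the 1800s is Friday. For year 77: 77÷12 = 6 r 5, and 5÷4 = 1, so 6+5+1 = 12.
Friday + 12 ≡ Wednesday — that's 1877's doomsday.
In August the doomsday date is Aug 8.
Aug 23 is 15 days after Aug 8; 15 mod 7 = 1, so Wednesday + 1 = Thursday.

Thursday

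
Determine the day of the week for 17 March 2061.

Thursday

Doomsday rule: the anchor day for the 2000s is Tuesday. For year 61: 61÷12 = 5 r 1, and 1÷4 = 0, so 5+1+0 = 6.
Tuesday + 6 ≡ Monday — that's 2061's doomsday.
In March the doomsday date is Mar 14.
Mar 17 is 3 days after Mar 14; 3 mod 7 = 3, so Monday + 3 = Thursday.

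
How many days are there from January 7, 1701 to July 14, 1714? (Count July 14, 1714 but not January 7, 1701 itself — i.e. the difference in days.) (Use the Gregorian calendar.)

4936

Jan 7, 1701 → Jan 7, 1702: 365 days.
Jan 7, 1702 → Jan 7, 1703: 365 days.
Jan 7, 1703 → Jan 7, 1704: 365 days.
Jan 7, 1704 → Jan 7, 1705: 366 days (Feb 29, 1704 is in that span).
Jan 7, 1705 → Jan 7, 1706: 365 days.
Jan 7, 1706 → Jan 7, 1707: 365 days.
Jan 7, 1707 → Jan 7, 1708: 365 days.
Jan 7, 1708 → Jan 7, 1709: 366 days (Feb 29, 1708 is in that span).
Jan 7, 1709 → Jan 7, 1710: 365 days.
Jan 7, 1710 → Jan 7, 1711: 365 days.
Jan 7, 1711 → Jan 7, 1712: 365 days.
Jan 7, 1712 → Jan 7, 1713: 366 days (Feb 29, 1712 is in that span).
Jan 7, 1713 → Jan 7, 1714: 365 days.
Jan 7, 1714 → Feb 7, 1714: 31 days (January has 31).
Feb 7, 1714 → Mar 7, 1714: 28 days (February has 28).
Mar 7, 1714 → Apr 7, 1714: 31 days (March has 31).
Apr 7, 1714 → May 7, 1714: 30 days (April has 30).
May 7, 1714 → Jun 7, 1714: 31 days (May has 31).
Jun 7, 1714 → Jul 7, 1714: 30 days (June has 30).
Jul 7, 1714 → Jul 14, 1714: 7 days.
Total: 4936 days.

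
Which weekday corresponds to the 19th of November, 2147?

Doomsday rule: the anchor day for the 2100s is Sunday. For year 47: 47÷12 = 3 r 11, and 11÷4 = 2, so 3+11+2 = 16.
Sunday + 16 ≡ Tuesday — that's 2147's doomsday.
In November the doomsday date is Nov 7.
Nov 19 is 12 days after Nov 7; 12 mod 7 = 5, so Tuesday + 5 = Sunday.

Sunday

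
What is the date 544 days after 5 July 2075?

December 30, 2076

+366 (one year; includes Feb 29, 2076) → Jul 5, 2076 (178 left).
Jul has 31 days: +27 → Aug 1, 2076 (151 left).
Aug has 31 days: +31 → Sep 1, 2076 (120 left).
Sep has 30 days: +30 → Oct 1, 2076 (90 left).
Oct has 31 days: +31 → Nov 1, 2076 (59 left).
Nov has 30 days: +30 → Dec 1, 2076 (29 left).
+29 → Dec 30, 2076.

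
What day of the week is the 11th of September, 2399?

Saturday

Doomsday rule: the anchor day for the 2300s is Wednesday. For year 99: 99÷12 = 8 r 3, and 3÷4 = 0, so 8+3+0 = 11.
Wednesday + 11 ≡ Sunday — that's 2399's doomsday.
In September the doomsday date is Sep 5.
Sep 11 is 6 days after Sep 5; 6 mod 7 = 6, so Sunday + 6 = Saturday.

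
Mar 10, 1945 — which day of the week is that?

Doomsday rule: the anchor day for the 1900s is Wednesday. For year 45: 45÷12 = 3 r 9, and 9÷4 = 2, so 3+9+2 = 14.
Wednesday + 14 ≡ Wednesday — that's 1945's doomsday.
In March the doomsday date is Mar 14.
Mar 10 is 4 days before Mar 14; 4 mod 7 = 4, so Wednesday − 4 = Saturday.

Saturday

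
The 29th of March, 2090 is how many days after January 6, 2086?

Jan 6, 2086 → Jan 6, 2087: 365 days.
Jan 6, 2087 → Jan 6, 2088: 365 days.
Jan 6, 2088 → Jan 6, 2089: 366 days (Feb 29, 2088 is in that span).
Jan 6, 2089 → Jan 6, 2090: 365 days.
Jan 6, 2090 → Feb 6, 2090: 31 days (January has 31).
Feb 6, 2090 → Mar 6, 2090: 28 days (February has 28).
Mar 6, 2090 → Mar 29, 2090: 23 days.
Total: 1543 days.

1543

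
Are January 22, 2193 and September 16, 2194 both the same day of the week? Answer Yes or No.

From Jan 22, 2193 to Sep 16, 2194 is 602 days.
602 mod 7 = 0, so they are the same weekday.
(Jan 22, 2193 is a Tuesday; Sep 16, 2194 is a Tuesday.)

Yes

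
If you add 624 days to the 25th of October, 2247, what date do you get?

+366 (one year; includes Feb 29, 2248) → Oct 25, 2248 (258 left).
Oct has 31 days: +7 → Nov 1, 2248 (251 left).
Nov has 30 days: +30 → Dec 1, 2248 (221 left).
Dec has 31 days: +31 → Jan 1, 2249 (190 left).
Jan has 31 days: +31 → Feb 1, 2249 (159 left).
Feb has 28 days: +28 → Mar 1, 2249 (131 left).
Mar has 31 days: +31 → Apr 1, 2249 (100 left).
Apr has 30 days: +30 → May 1, 2249 (70 left).
May has 31 days: +31 → Jun 1, 2249 (39 left).
Jun has 30 days: +30 → Jul 1, 2249 (9 left).
+9 → Jul 10, 2249.

July 10, 2249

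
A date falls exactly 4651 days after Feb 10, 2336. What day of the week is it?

Thursday

First find the weekday of Feb 10, 2336. Doomsday rule: the anchor day for the 2300s is Wednesday. For year 36: 36÷12 = 3 r 0, and 0÷4 = 0, so 3+0+0 = 3.
Wednesday + 3 ≡ Saturday — that's 2336's doomsday.
In February the doomsday date is Feb 29 (2336 is a leap year (divisible by 4)).
Feb 10 is 19 days before Feb 29; 19 mod 7 = 5, so Saturday − 5 = Monday.
4651 mod 7 = 3, so 4651 days after a Monday is Monday + 3 = Thursday.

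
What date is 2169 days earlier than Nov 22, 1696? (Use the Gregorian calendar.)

December 15, 1690

−366 (one year; includes Feb 29, 1696) → Nov 22, 1695 (1803 left).
−365 (one year) → Nov 22, 1694 (1438 left).
−365 (one year) → Nov 22, 1693 (1073 left).
−365 (one year) → Nov 22, 1692 (708 left).
−366 (one year; includes Feb 29, 1692) → Nov 22, 1691 (342 left).
−22 → Oct 31, 1691 (end of Oct, 31 days; 320 left).
−31 → Sep 30, 1691 (end of Sep, 30 days; 289 left).
−30 → Aug 31, 1691 (end of Aug, 31 days; 259 left).
−31 → Jul 31, 1691 (end of Jul, 31 days; 228 left).
−31 → Jun 30, 1691 (end of Jun, 30 days; 197 left).
−30 → May 31, 1691 (end of May, 31 days; 167 left).
−31 → Apr 30, 1691 (end of Apr, 30 days; 136 left).
−30 → Mar 31, 1691 (end of Mar, 31 days; 106 left).
−31 → Feb 28, 1691 (end of Feb, 28 days; 75 left).
−28 → Jan 31, 1691 (end of Jan, 31 days; 47 left).
−31 → Dec 31, 1690 (end of Dec, 31 days; 16 left).
−16 → Dec 15, 1690.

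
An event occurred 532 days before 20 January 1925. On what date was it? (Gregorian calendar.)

−366 (one year; includes Feb 29, 1924) → Jan 20, 1924 (166 left).
−20 → Dec 31, 1923 (end of Dec, 31 days; 146 left).
−31 → Nov 30, 1923 (end of Nov, 30 days; 115 left).
−30 → Oct 31, 1923 (end of Oct, 31 days; 85 left).
−31 → Sep 30, 1923 (end of Sep, 30 days; 54 left).
−30 → Aug 31, 1923 (end of Aug, 31 days; 24 left).
−24 → Aug 7, 1923.

August 7, 1923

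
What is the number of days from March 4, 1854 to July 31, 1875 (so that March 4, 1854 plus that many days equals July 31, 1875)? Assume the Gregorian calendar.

7819

Mar 4, 1854 → Mar 4, 1855: 365 days.
Mar 4, 1855 → Mar 4, 1856: 366 days (Feb 29, 1856 is in that span).
Mar 4, 1856 → Mar 4, 1857: 365 days.
Mar 4, 1857 → Mar 4, 1858: 365 days.
Mar 4, 1858 → Mar 4, 1859: 365 days.
Mar 4, 1859 → Mar 4, 1860: 366 days (Feb 29, 1860 is in that span).
Mar 4, 1860 → Mar 4, 1861: 365 days.
Mar 4, 1861 → Mar 4, 1862: 365 days.
Mar 4, 1862 → Mar 4, 1863: 365 days.
Mar 4, 1863 → Mar 4, 1864: 366 days (Feb 29, 1864 is in that span).
Mar 4, 1864 → Mar 4, 1865: 365 days.
Mar 4, 1865 → Mar 4, 1866: 365 days.
Mar 4, 1866 → Mar 4, 1867: 365 days.
Mar 4, 1867 → Mar 4, 1868: 366 days (Feb 29, 1868 is in that span).
Mar 4, 1868 → Mar 4, 1869: 365 days.
Mar 4, 1869 → Mar 4, 1870: 365 days.
Mar 4, 1870 → Mar 4, 1871: 365 days.
Mar 4, 1871 → Mar 4, 1872: 366 days (Feb 29, 1872 is in that span).
Mar 4, 1872 → Mar 4, 1873: 365 days.
Mar 4, 1873 → Mar 4, 1874: 365 days.
Mar 4, 1874 → Mar 4, 1875: 365 days.
Mar 4, 1875 → Apr 4, 1875: 31 days (March has 31).
Apr 4, 1875 → May 4, 1875: 30 days (April has 30).
May 4, 1875 → Jun 4, 1875: 31 days (May has 31).
Jun 4, 1875 → Jul 4, 1875: 30 days (June has 30).
Jul 4, 1875 → Jul 31, 1875: 27 days.
Total: 7819 days.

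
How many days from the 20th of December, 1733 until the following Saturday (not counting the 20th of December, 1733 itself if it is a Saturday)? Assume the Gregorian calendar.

6

Dec 20, 1733 is a Sunday.
From Sunday to the next Saturday is 6 days.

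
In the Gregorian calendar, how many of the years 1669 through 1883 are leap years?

Multiples of 4 in [1669,1883]: 53.
Of those, multiples of 100: 2 (not leap unless ÷400).
Multiples of 400: 0.
Leap years = 53 − 2 + 0 = 51.

51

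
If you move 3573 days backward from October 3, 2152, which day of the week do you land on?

Saturday

First find the weekday of Oct 3, 2152. Doomsday rule: the anchor day for the 2100s is Sunday. For year 52: 52÷12 = 4 r 4, and 4÷4 = 1, so 4+4+1 = 9.
Sunday + 9 ≡ Tuesday — that's 2152's doomsday.
In October the doomsday date is Oct 10.
Oct 3 is 7 days before Oct 10; 7 mod 7 = 0, so Tuesday − 0 = Tuesday.
3573 mod 7 = 3, so 3573 days before a Tuesday is Tuesday − 3 = Saturday.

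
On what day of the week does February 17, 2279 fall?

Monday

Doomsday rule: the anchor day for the 2200s is Friday. For year 79: 79÷12 = 6 r 7, and 7÷4 = 1, so 6+7+1 = 14.
Friday + 14 ≡ Friday — that's 2279's doomsday.
In February the doomsday date is Feb 28 (2279 is not a leap year).
Feb 17 is 11 days before Feb 28; 11 mod 7 = 4, so Friday − 4 = Monday.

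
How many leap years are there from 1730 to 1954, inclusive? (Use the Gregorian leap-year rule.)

Multiples of 4 in [1730,1954]: 56.
Of those, multiples of 100: 2 (not leap unless ÷400).
Multiples of 400: 0.
Leap years = 56 − 2 + 0 = 54.

54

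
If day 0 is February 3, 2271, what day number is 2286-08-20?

5677

Feb 3, 2271 → Feb 3, 2272: 365 days.
Feb 3, 2272 → Feb 3, 2273: 366 days (Feb 29, 2272 is in that span).
Feb 3, 2273 → Feb 3, 2274: 365 days.
Feb 3, 2274 → Feb 3, 2275: 365 days.
Feb 3, 2275 → Feb 3, 2276: 365 days.
Feb 3, 2276 → Feb 3, 2277: 366 days (Feb 29, 2276 is in that span).
Feb 3, 2277 → Feb 3, 2278: 365 days.
Feb 3, 2278 → Feb 3, 2279: 365 days.
Feb 3, 2279 → Feb 3, 2280: 365 days.
Feb 3, 2280 → Feb 3, 2281: 366 days (Feb 29, 2280 is in that span).
Feb 3, 2281 → Feb 3, 2282: 365 days.
Feb 3, 2282 → Feb 3, 2283: 365 days.
Feb 3, 2283 → Feb 3, 2284: 365 days.
Feb 3, 2284 → Feb 3, 2285: 366 days (Feb 29, 2284 is in that span).
Feb 3, 2285 → Feb 3, 2286: 365 days.
Feb 3, 2286 → Mar 3, 2286: 28 days (February has 28).
Mar 3, 2286 → Apr 3, 2286: 31 days (March has 31).
Apr 3, 2286 → May 3, 2286: 30 days (April has 30).
May 3, 2286 → Jun 3, 2286: 31 days (May has 31).
Jun 3, 2286 → Jul 3, 2286: 30 days (June has 30).
Jul 3, 2286 → Aug 3, 2286: 31 days (July has 31).
Aug 3, 2286 → Aug 20, 2286: 17 days.
Total: 5677 days.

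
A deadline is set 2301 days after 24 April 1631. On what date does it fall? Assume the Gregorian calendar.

+366 (one year; includes Feb 29, 1632) → Apr 24, 1632 (1935 left).
+365 (one year) → Apr 24, 1633 (1570 left).
+365 (one year) → Apr 24, 1634 (1205 left).
+365 (one year) → Apr 24, 1635 (840 left).
+366 (one year; includes Feb 29, 1636) → Apr 24, 1636 (474 left).
+365 (one year) → Apr 24, 1637 (109 left).
Apr has 30 days: +7 → May 1, 1637 (102 left).
May has 31 days: +31 → Jun 1, 1637 (71 left).
Jun has 30 days: +30 → Jul 1, 1637 (41 left).
Jul has 31 days: +31 → Aug 1, 1637 (10 left).
+10 → Aug 11, 1637.

August 11, 1637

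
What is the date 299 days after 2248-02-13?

December 8, 2248

Feb has 29 days: +17 → Mar 1, 2248 (282 left).
Mar has 31 days: +31 → Apr 1, 2248 (251 left).
Apr has 30 days: +30 → May 1, 2248 (221 left).
May has 31 days: +31 → Jun 1, 2248 (190 left).
Jun has 30 days: +30 → Jul 1, 2248 (160 left).
Jul has 31 days: +31 → Aug 1, 2248 (129 left).
Aug has 31 days: +31 → Sep 1, 2248 (98 left).
Sep has 30 days: +30 → Oct 1, 2248 (68 left).
Oct has 31 days: +31 → Nov 1, 2248 (37 left).
Nov has 30 days: +30 → Dec 1, 2248 (7 left).
+7 → Dec 8, 2248.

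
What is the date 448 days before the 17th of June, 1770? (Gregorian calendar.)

March 26, 1769

−365 (one year) → Jun 17, 1769 (83 left).
−17 → May 31, 1769 (end of May, 31 days; 66 left).
−31 → Apr 30, 1769 (end of Apr, 30 days; 35 left).
−30 → Mar 31, 1769 (end of Mar, 31 days; 5 left).
−5 → Mar 26, 1769.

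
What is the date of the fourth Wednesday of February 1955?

February 23, 1955

February 1, 1955 is a Tuesday.
The first Wednesday is therefore February 2 (1 days later).
The fourth Wednesday is 2 + 3×7 = February 23.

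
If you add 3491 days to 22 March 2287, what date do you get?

October 11, 2296

+366 (one year; includes Feb 29, 2288) → Mar 22, 2288 (3125 left).
+365 (one year) → Mar 22, 2289 (2760 left).
+365 (one year) → Mar 22, 2290 (2395 left).
+365 (one year) → Mar 22, 2291 (2030 left).
+366 (one year; includes Feb 29, 2292) → Mar 22, 2292 (1664 left).
+365 (one year) → Mar 22, 2293 (1299 left).
+365 (one year) → Mar 22, 2294 (934 left).
+365 (one year) → Mar 22, 2295 (569 left).
+366 (one year; includes Feb 29, 2296) → Mar 22, 2296 (203 left).
Mar has 31 days: +10 → Apr 1, 2296 (193 left).
Apr has 30 days: +30 → May 1, 2296 (163 left).
May has 31 days: +31 → Jun 1, 2296 (132 left).
Jun has 30 days: +30 → Jul 1, 2296 (102 left).
Jul has 31 days: +31 → Aug 1, 2296 (71 left).
Aug has 31 days: +31 → Sep 1, 2296 (40 left).
Sep has 30 days: +30 → Oct 1, 2296 (10 left).
+10 → Oct 11, 2296.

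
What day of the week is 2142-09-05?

Wednesday

Doomsday rule: the anchor day for the 2100s is Sunday. For year 42: 42÷12 = 3 r 6, and 6÷4 = 1, so 3+6+1 = 10.
Sunday + 10 ≡ Wednesday — that's 2142's doomsday.
In September the doomsday date is Sep 5.
Sep 5 is the doomsday itself: Wednesday.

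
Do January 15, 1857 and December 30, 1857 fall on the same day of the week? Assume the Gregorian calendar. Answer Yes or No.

No

From Jan 15, 1857 to Dec 30, 1857 is 349 days.
349 mod 7 = 6, so they are different weekdays.
(Jan 15, 1857 is a Thursday; Dec 30, 1857 is a Wednesday.)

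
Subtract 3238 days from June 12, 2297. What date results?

July 31, 2288

−365 (one year) → Jun 12, 2296 (2873 left).
−366 (one year; includes Feb 29, 2296) → Jun 12, 2295 (2507 left).
−365 (one year) → Jun 12, 2294 (2142 left).
−365 (one year) → Jun 12, 2293 (1777 left).
−365 (one year) → Jun 12, 2292 (1412 left).
−366 (one year; includes Feb 29, 2292) → Jun 12, 2291 (1046 left).
−365 (one year) → Jun 12, 2290 (681 left).
−365 (one year) → Jun 12, 2289 (316 left).
−12 → May 31, 2289 (end of May, 31 days; 304 left).
−31 → Apr 30, 2289 (end of Apr, 30 days; 273 left).
−30 → Mar 31, 2289 (end of Mar, 31 days; 243 left).
−31 → Feb 28, 2289 (end of Feb, 28 days; 212 left).
−28 → Jan 31, 2289 (end of Jan, 31 days; 184 left).
−31 → Dec 31, 2288 (end of Dec, 31 days; 153 left).
−31 → Nov 30, 2288 (end of Nov, 30 days; 122 left).
−30 → Oct 31, 2288 (end of Oct, 31 days; 92 left).
−31 → Sep 30, 2288 (end of Sep, 30 days; 61 left).
−30 → Aug 31, 2288 (end of Aug, 31 days; 31 left).
−31 → Jul 31, 2288 (end of Jul, 31 days; 0 left).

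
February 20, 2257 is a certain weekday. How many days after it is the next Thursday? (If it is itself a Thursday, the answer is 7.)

6

Feb 20, 2257 is a Friday.
From Friday to the next Thursday is 6 days.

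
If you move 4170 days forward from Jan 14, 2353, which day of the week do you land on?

First find the weekday of Jan 14, 2353. Doomsday rule: the anchor day for the 2300s is Wednesday. For year 53: 53÷12 = 4 r 5, and 5÷4 = 1, so 4+5+1 = 10.
Wednesday + 10 ≡ Saturday — that's 2353's doomsday.
In January the doomsday date is Jan 3 (2353 is not a leap year).
Jan 14 is 11 days after Jan 3; 11 mod 7 = 4, so Saturday + 4 = Wednesday.
4170 mod 7 = 5, so 4170 days after a Wednesday is Wednesday + 5 = Monday.

Monday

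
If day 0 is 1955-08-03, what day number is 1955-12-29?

Aug 3, 1955 → Sep 3, 1955: 31 days (August has 31).
Sep 3, 1955 → Oct 3, 1955: 30 days (September has 30).
Oct 3, 1955 → Nov 3, 1955: 31 days (October has 31).
Nov 3, 1955 → Dec 3, 1955: 30 days (November has 30).
Dec 3, 1955 → Dec 29, 1955: 26 days.
Total: 148 days.

148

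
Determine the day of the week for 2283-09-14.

Doomsday rule: the anchor day for the 2200s is Friday. For year 83: 83÷12 = 6 r 11, and 11÷4 = 2, so 6+11+2 = 19.
Friday + 19 ≡ Wednesday — that's 2283's doomsday.
In September the doomsday date is Sep 5.
Sep 14 is 9 days after Sep 5; 9 mod 7 = 2, so Wednesday + 2 = Friday.

Friday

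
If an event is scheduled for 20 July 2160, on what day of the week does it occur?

Sunday

Doomsday rule: the anchor day for the 2100s is Sunday. For year 60: 60÷12 = 5 r 0, and 0÷4 = 0, so 5+0+0 = 5.
Sunday + 5 ≡ Friday — that's 2160's doomsday.
In July the doomsday date is Jul 11.
Jul 20 is 9 days after Jul 11; 9 mod 7 = 2, so Friday + 2 = Sunday.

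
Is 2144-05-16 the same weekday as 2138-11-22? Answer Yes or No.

From Nov 22, 2138 to May 16, 2144 is 2002 days.
2002 mod 7 = 0, so they are the same weekday.
(Nov 22, 2138 is a Saturday; May 16, 2144 is a Saturday.)

Yes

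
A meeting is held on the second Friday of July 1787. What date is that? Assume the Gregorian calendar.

July 1, 1787 is a Sunday.
The first Friday is therefore July 6 (5 days later).
The second Friday is 6 + 1×7 = July 13.

July 13, 1787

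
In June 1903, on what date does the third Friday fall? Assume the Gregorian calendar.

June 1, 1903 is a Monday.
The first Friday is therefore June 5 (4 days later).
The third Friday is 5 + 2×7 = June 19.

June 19, 1903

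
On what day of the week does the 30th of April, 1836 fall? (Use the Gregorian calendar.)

Saturday

Doomsday rule: the anchor day for the 1800s is Friday. For year 36: 36÷12 = 3 r 0, and 0÷4 = 0, so 3+0+0 = 3.
Friday + 3 ≡ Monday — that's 1836's doomsday.
In April the doomsday date is Apr 4.
Apr 30 is 26 days after Apr 4; 26 mod 7 = 5, so Monday + 5 = Saturday.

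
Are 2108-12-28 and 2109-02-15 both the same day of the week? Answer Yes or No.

From Dec 28, 2108 to Feb 15, 2109 is 49 days.
49 mod 7 = 0, so they are the same weekday.
(Dec 28, 2108 is a Friday; Feb 15, 2109 is a Friday.)

Yes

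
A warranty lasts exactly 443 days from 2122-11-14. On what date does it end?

January 31, 2124

+365 (one year) → Nov 14, 2123 (78 left).
Nov has 30 days: +17 → Dec 1, 2123 (61 left).
Dec has 31 days: +31 → Jan 1, 2124 (30 left).
+30 → Jan 31, 2124.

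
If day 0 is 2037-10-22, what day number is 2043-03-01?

1956

Oct 22, 2037 → Oct 22, 2038: 365 days.
Oct 22, 2038 → Oct 22, 2039: 365 days.
Oct 22, 2039 → Oct 22, 2040: 366 days (Feb 29, 2040 is in that span).
Oct 22, 2040 → Oct 22, 2041: 365 days.
Oct 22, 2041 → Oct 22, 2042: 365 days.
Oct 22, 2042 → Nov 22, 2042: 31 days (October has 31).
Nov 22, 2042 → Dec 22, 2042: 30 days (November has 30).
Dec 22, 2042 → Jan 22, 2043: 31 days (December has 31).
Jan 22, 2043 → Feb 22, 2043: 31 days (January has 31).
Feb 22, 2043 → Mar 1, 2043: 7 days.
Total: 1956 days.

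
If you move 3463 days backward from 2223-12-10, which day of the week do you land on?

First find the weekday of Dec 10, 2223. Doomsday rule: the anchor day for the 2200s is Friday. For year 23: 23÷12 = 1 r 11, and 11÷4 = 2, so 1+11+2 = 14.
Friday + 14 ≡ Friday — that's 2223's doomsday.
In December the doomsday date is Dec 12.
Dec 10 is 2 days before Dec 12; 2 mod 7 = 2, so Friday − 2 = Wednesday.
3463 mod 7 = 5, so 3463 days before a Wednesday is Wednesday − 5 = Friday.

Friday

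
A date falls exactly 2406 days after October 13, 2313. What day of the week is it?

Saturday

Oct 13, 2313 is a Monday.
2406 mod 7 = 5, so 2406 days after a Monday is Monday + 5 = Saturday.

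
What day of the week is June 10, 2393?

Doomsday rule: the anchor day for the 2300s is Wednesday. For year 93: 93÷12 = 7 r 9, and 9÷4 = 2, so 7+9+2 = 18.
Wednesday + 18 ≡ Sunday — that's 2393's doomsday.
In June the doomsday date is Jun 6.
Jun 10 is 4 days after Jun 6; 4 mod 7 = 4, so Sunday + 4 = Thursday.

Thursday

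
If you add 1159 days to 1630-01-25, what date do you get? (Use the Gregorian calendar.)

+365 (one year) → Jan 25, 1631 (794 left).
+365 (one year) → Jan 25, 1632 (429 left).
+366 (one year; includes Feb 29, 1632) → Jan 25, 1633 (63 left).
Jan has 31 days: +7 → Feb 1, 1633 (56 left).
Feb has 28 days: +28 → Mar 1, 1633 (28 left).
+28 → Mar 29, 1633.

March 29, 1633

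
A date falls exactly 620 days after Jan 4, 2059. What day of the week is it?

Wednesday

Jan 4, 2059 is a Saturday.
620 mod 7 = 4, so 620 days after a Saturday is Saturday + 4 = Wednesday.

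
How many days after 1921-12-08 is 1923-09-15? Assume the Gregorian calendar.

646

Dec 8, 1921 → Dec 8, 1922: 365 days.
Dec 8, 1922 → Jan 8, 1923: 31 days (December has 31).
Jan 8, 1923 → Feb 8, 1923: 31 days (January has 31).
Feb 8, 1923 → Mar 8, 1923: 28 days (February has 28).
Mar 8, 1923 → Apr 8, 1923: 31 days (March has 31).
Apr 8, 1923 → May 8, 1923: 30 days (April has 30).
May 8, 1923 → Jun 8, 1923: 31 days (May has 31).
Jun 8, 1923 → Jul 8, 1923: 30 days (June has 30).
Jul 8, 1923 → Aug 8, 1923: 31 days (July has 31).
Aug 8, 1923 → Sep 8, 1923: 31 days (August has 31).
Sep 8, 1923 → Sep 15, 1923: 7 days.
Total: 646 days.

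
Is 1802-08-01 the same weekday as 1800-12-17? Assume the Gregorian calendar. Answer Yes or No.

From Dec 17, 1800 to Aug 1, 1802 is 592 days.
592 mod 7 = 4, so they are different weekdays.
(Dec 17, 1800 is a Wednesday; Aug 1, 1802 is a Sunday.)

No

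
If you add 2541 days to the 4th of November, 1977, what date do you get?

October 19, 1984

+365 (one year) → Nov 4, 1978 (2176 left).
+365 (one year) → Nov 4, 1979 (1811 left).
+366 (one year; includes Feb 29, 1980) → Nov 4, 1980 (1445 left).
+365 (one year) → Nov 4, 1981 (1080 left).
+365 (one year) → Nov 4, 1982 (715 left).
+365 (one year) → Nov 4, 1983 (350 left).
Nov has 30 days: +27 → Dec 1, 1983 (323 left).
Dec has 31 days: +31 → Jan 1, 1984 (292 left).
Jan has 31 days: +31 → Feb 1, 1984 (261 left).
Feb has 29 days: +29 → Mar 1, 1984 (232 left).
Mar has 31 days: +31 → Apr 1, 1984 (201 left).
Apr has 30 days: +30 → May 1, 1984 (171 left).
May has 31 days: +31 → Jun 1, 1984 (140 left).
Jun has 30 days: +30 → Jul 1, 1984 (110 left).
Jul has 31 days: +31 → Aug 1, 1984 (79 left).
Aug has 31 days: +31 → Sep 1, 1984 (48 left).
Sep has 30 days: +30 → Oct 1, 1984 (18 left).
+18 → Oct 19, 1984.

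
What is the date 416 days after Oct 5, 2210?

+365 (one year) → Oct 5, 2211 (51 left).
Oct has 31 days: +27 → Nov 1, 2211 (24 left).
+24 → Nov 25, 2211.

November 25, 2211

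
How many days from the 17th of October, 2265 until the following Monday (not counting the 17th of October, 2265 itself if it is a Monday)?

6

Oct 17, 2265 is a Tuesday.
From Tuesday to the next Monday is 6 days.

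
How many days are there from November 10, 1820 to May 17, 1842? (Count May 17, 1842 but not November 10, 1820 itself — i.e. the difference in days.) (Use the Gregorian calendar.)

Nov 10, 1820 → Nov 10, 1821: 365 days.
Nov 10, 1821 → Nov 10, 1822: 365 days.
Nov 10, 1822 → Nov 10, 1823: 365 days.
Nov 10, 1823 → Nov 10, 1824: 366 days (Feb 29, 1824 is in that span).
Nov 10, 1824 → Nov 10, 1825: 365 days.
Nov 10, 1825 → Nov 10, 1826: 365 days.
Nov 10, 1826 → Nov 10, 1827: 365 days.
Nov 10, 1827 → Nov 10, 1828: 366 days (Feb 29, 1828 is in that span).
Nov 10, 1828 → Nov 10, 1829: 365 days.
Nov 10, 1829 → Nov 10, 1830: 365 days.
Nov 10, 1830 → Nov 10, 1831: 365 days.
Nov 10, 1831 → Nov 10, 1832: 366 days (Feb 29, 1832 is in that span).
Nov 10, 1832 → Nov 10, 1833: 365 days.
Nov 10, 1833 → Nov 10, 1834: 365 days.
Nov 10, 1834 → Nov 10, 1835: 365 days.
Nov 10, 1835 → Nov 10, 1836: 366 days (Feb 29, 1836 is in that span).
Nov 10, 1836 → Nov 10, 1837: 365 days.
Nov 10, 1837 → Nov 10, 1838: 365 days.
Nov 10, 1838 → Nov 10, 1839: 365 days.
Nov 10, 1839 → Nov 10, 1840: 366 days (Feb 29, 1840 is in that span).
Nov 10, 1840 → Nov 10, 1841: 365 days.
Nov 10, 1841 → Dec 10, 1841: 30 days (November has 30).
Dec 10, 1841 → Jan 10, 1842: 31 days (December has 31).
Jan 10, 1842 → Feb 10, 1842: 31 days (January has 31).
Feb 10, 1842 → Mar 10, 1842: 28 days (February has 28).
Mar 10, 1842 → Apr 10, 1842: 31 days (March has 31).
Apr 10, 1842 → May 10, 1842: 30 days (April has 30).
May 10, 1842 → May 17, 1842: 7 days.
Total: 7858 days.

7858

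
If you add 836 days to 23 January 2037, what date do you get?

+365 (one year) → Jan 23, 2038 (471 left).
+365 (one year) → Jan 23, 2039 (106 left).
Jan has 31 days: +9 → Feb 1, 2039 (97 left).
Feb has 28 days: +28 → Mar 1, 2039 (69 left).
Mar has 31 days: +31 → Apr 1, 2039 (38 left).
Apr has 30 days: +30 → May 1, 2039 (8 left).
+8 → May 9, 2039.

May 9, 2039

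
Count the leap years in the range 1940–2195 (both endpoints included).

63

Multiples of 4 in [1940,2195]: 64.
Of those, multiples of 100: 2 (not leap unless ÷400).
Multiples of 400: 1.
Leap years = 64 − 2 + 1 = 63.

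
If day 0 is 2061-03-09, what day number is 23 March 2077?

Mar 9, 2061 → Mar 9, 2062: 365 days.
Mar 9, 2062 → Mar 9, 2063: 365 days.
Mar 9, 2063 → Mar 9, 2064: 366 days (Feb 29, 2064 is in that span).
Mar 9, 2064 → Mar 9, 2065: 365 days.
Mar 9, 2065 → Mar 9, 2066: 365 days.
Mar 9, 2066 → Mar 9, 2067: 365 days.
Mar 9, 2067 → Mar 9, 2068: 366 days (Feb 29, 2068 is in that span).
Mar 9, 2068 → Mar 9, 2069: 365 days.
Mar 9, 2069 → Mar 9, 2070: 365 days.
Mar 9, 2070 → Mar 9, 2071: 365 days.
Mar 9, 2071 → Mar 9, 2072: 366 days (Feb 29, 2072 is in that span).
Mar 9, 2072 → Mar 9, 2073: 365 days.
Mar 9, 2073 → Mar 9, 2074: 365 days.
Mar 9, 2074 → Mar 9, 2075: 365 days.
Mar 9, 2075 → Mar 9, 2076: 366 days (Feb 29, 2076 is in that span).
Mar 9, 2076 → Apr 9, 2076: 31 days (March has 31).
Apr 9, 2076 → May 9, 2076: 30 days (April has 30).
May 9, 2076 → Jun 9, 2076: 31 days (May has 31).
Jun 9, 2076 → Jul 9, 2076: 30 days (June has 30).
Jul 9, 2076 → Aug 9, 2076: 31 days (July has 31).
Aug 9, 2076 → Sep 9, 2076: 31 days (August has 31).
Sep 9, 2076 → Oct 9, 2076: 30 days (September has 30).
Oct 9, 2076 → Nov 9, 2076: 31 days (October has 31).
Nov 9, 2076 → Dec 9, 2076: 30 days (November has 30).
Dec 9, 2076 → Jan 9, 2077: 31 days (December has 31).
Jan 9, 2077 → Feb 9, 2077: 31 days (January has 31).
Feb 9, 2077 → Mar 9, 2077: 28 days (February has 28).
Mar 9, 2077 → Mar 23, 2077: 14 days.
Total: 5858 days.

5858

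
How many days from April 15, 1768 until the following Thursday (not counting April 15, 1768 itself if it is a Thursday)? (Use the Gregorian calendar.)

Apr 15, 1768 is a Friday.
From Friday to the next Thursday is 6 days.

6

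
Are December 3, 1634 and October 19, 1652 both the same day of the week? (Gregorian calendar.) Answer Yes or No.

From Dec 3, 1634 to Oct 19, 1652 is 6530 days.
6530 mod 7 = 6, so they are different weekdays.
(Dec 3, 1634 is a Sunday; Oct 19, 1652 is a Saturday.)

No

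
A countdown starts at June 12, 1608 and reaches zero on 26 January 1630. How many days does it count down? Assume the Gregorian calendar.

7898

Jun 12, 1608 → Jun 12, 1609: 365 days.
Jun 12, 1609 → Jun 12, 1610: 365 days.
Jun 12, 1610 → Jun 12, 1611: 365 days.
Jun 12, 1611 → Jun 12, 1612: 366 days (Feb 29, 1612 is in that span).
Jun 12, 1612 → Jun 12, 1613: 365 days.
Jun 12, 1613 → Jun 12, 1614: 365 days.
Jun 12, 1614 → Jun 12, 1615: 365 days.
Jun 12, 1615 → Jun 12, 1616: 366 days (Feb 29, 1616 is in that span).
Jun 12, 1616 → Jun 12, 1617: 365 days.
Jun 12, 1617 → Jun 12, 1618: 365 days.
Jun 12, 1618 → Jun 12, 1619: 365 days.
Jun 12, 1619 → Jun 12, 1620: 366 days (Feb 29, 1620 is in that span).
Jun 12, 1620 → Jun 12, 1621: 365 days.
Jun 12, 1621 → Jun 12, 1622: 365 days.
Jun 12, 1622 → Jun 12, 1623: 365 days.
Jun 12, 1623 → Jun 12, 1624: 366 days (Feb 29, 1624 is in that span).
Jun 12, 1624 → Jun 12, 1625: 365 days.
Jun 12, 1625 → Jun 12, 1626: 365 days.
Jun 12, 1626 → Jun 12, 1627: 365 days.
Jun 12, 1627 → Jun 12, 1628: 366 days (Feb 29, 1628 is in that span).
Jun 12, 1628 → Jun 12, 1629: 365 days.
Jun 12, 1629 → Jul 12, 1629: 30 days (June has 30).
Jul 12, 1629 → Aug 12, 1629: 31 days (July has 31).
Aug 12, 1629 → Sep 12, 1629: 31 days (August has 31).
Sep 12, 1629 → Oct 12, 1629: 30 days (September has 30).
Oct 12, 1629 → Nov 12, 1629: 31 days (October has 31).
Nov 12, 1629 → Dec 12, 1629: 30 days (November has 30).
Dec 12, 1629 → Jan 12, 1630: 31 days (December has 31).
Jan 12, 1630 → Jan 26, 1630: 14 days.
Total: 7898 days.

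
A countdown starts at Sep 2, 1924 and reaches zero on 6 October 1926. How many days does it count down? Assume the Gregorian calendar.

764

Sep 2, 1924 → Sep 2, 1925: 365 days.
Sep 2, 1925 → Oct 2, 1925: 30 days (September has 30).
Oct 2, 1925 → Nov 2, 1925: 31 days (October has 31).
Nov 2, 1925 → Dec 2, 1925: 30 days (November has 30).
Dec 2, 1925 → Jan 2, 1926: 31 days (December has 31).
Jan 2, 1926 → Feb 2, 1926: 31 days (January has 31).
Feb 2, 1926 → Mar 2, 1926: 28 days (February has 28).
Mar 2, 1926 → Apr 2, 1926: 31 days (March has 31).
Apr 2, 1926 → May 2, 1926: 30 days (April has 30).
May 2, 1926 → Jun 2, 1926: 31 days (May has 31).
Jun 2, 1926 → Jul 2, 1926: 30 days (June has 30).
Jul 2, 1926 → Aug 2, 1926: 31 days (July has 31).
Aug 2, 1926 → Sep 2, 1926: 31 days (August has 31).
Sep 2, 1926 → Oct 2, 1926: 30 days (September has 30).
Oct 2, 1926 → Oct 6, 1926: 4 days.
Total: 764 days.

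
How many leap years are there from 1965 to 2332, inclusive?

Multiples of 4 in [1965,2332]: 92.
Of those, multiples of 100: 4 (not leap unless ÷400).
Multiples of 400: 1.
Leap years = 92 − 4 + 1 = 89.

89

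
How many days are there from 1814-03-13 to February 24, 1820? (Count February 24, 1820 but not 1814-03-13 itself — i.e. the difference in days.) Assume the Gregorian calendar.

2174

Mar 13, 1814 → Mar 13, 1815: 365 days.
Mar 13, 1815 → Mar 13, 1816: 366 days (Feb 29, 1816 is in that span).
Mar 13, 1816 → Mar 13, 1817: 365 days.
Mar 13, 1817 → Mar 13, 1818: 365 days.
Mar 13, 1818 → Mar 13, 1819: 365 days.
Mar 13, 1819 → Apr 13, 1819: 31 days (March has 31).
Apr 13, 1819 → May 13, 1819: 30 days (April has 30).
May 13, 1819 → Jun 13, 1819: 31 days (May has 31).
Jun 13, 1819 → Jul 13, 1819: 30 days (June has 30).
Jul 13, 1819 → Aug 13, 1819: 31 days (July has 31).
Aug 13, 1819 → Sep 13, 1819: 31 days (August has 31).
Sep 13, 1819 → Oct 13, 1819: 30 days (September has 30).
Oct 13, 1819 → Nov 13, 1819: 31 days (October has 31).
Nov 13, 1819 → Dec 13, 1819: 30 days (November has 30).
Dec 13, 1819 → Jan 13, 1820: 31 days (December has 31).
Jan 13, 1820 → Feb 13, 1820: 31 days (January has 31).
Feb 13, 1820 → Feb 24, 1820: 11 days.
Total: 2174 days.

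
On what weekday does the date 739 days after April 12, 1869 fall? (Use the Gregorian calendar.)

Apr 12, 1869 is a Monday.
739 mod 7 = 4, so 739 days after a Monday is Monday + 4 = Friday.

Friday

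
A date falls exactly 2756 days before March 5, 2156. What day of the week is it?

First find the weekday of Mar 5, 2156. Doomsday rule: the anchor day for the 2100s is Sunday. For year 56: 56÷12 = 4 r 8, and 8÷4 = 2, so 4+8+2 = 14.
Sunday + 14 ≡ Sunday — that's 2156's doomsday.
In March the doomsday date is Mar 14.
Mar 5 is 9 days before Mar 14; 9 mod 7 = 2, so Sunday − 2 = Friday.
2756 mod 7 = 5, so 2756 days before a Friday is Friday − 5 = Sunday.

Sunday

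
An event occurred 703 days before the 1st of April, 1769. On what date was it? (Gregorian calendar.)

−365 (one year) → Apr 1, 1768 (338 left).
−1 → Mar 31, 1768 (end of Mar, 31 days; 337 left).
−31 → Feb 29, 1768 (end of Feb, 29 days; 306 left).
−29 → Jan 31, 1768 (end of Jan, 31 days; 277 left).
−31 → Dec 31, 1767 (end of Dec, 31 days; 246 left).
−31 → Nov 30, 1767 (end of Nov, 30 days; 215 left).
−30 → Oct 31, 1767 (end of Oct, 31 days; 185 left).
−31 → Sep 30, 1767 (end of Sep, 30 days; 154 left).
−30 → Aug 31, 1767 (end of Aug, 31 days; 124 left).
−31 → Jul 31, 1767 (end of Jul, 31 days; 93 left).
−31 → Jun 30, 1767 (end of Jun, 30 days; 62 left).
−30 → May 31, 1767 (end of May, 31 days; 32 left).
−31 → Apr 30, 1767 (end of Apr, 30 days; 1 left).
−1 → Apr 29, 1767.

April 29, 1767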